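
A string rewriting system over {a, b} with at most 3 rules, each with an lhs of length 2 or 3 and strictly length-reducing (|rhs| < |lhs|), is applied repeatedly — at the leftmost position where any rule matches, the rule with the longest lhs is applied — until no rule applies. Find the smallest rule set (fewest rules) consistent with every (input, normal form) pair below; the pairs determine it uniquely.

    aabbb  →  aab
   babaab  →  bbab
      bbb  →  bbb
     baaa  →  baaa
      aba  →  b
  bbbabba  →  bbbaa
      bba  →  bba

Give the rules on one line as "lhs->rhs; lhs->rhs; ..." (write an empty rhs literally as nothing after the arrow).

aba->b; abb->a

  | aabbb => aab
  | babaab => bbab
  | bbb
  | baaa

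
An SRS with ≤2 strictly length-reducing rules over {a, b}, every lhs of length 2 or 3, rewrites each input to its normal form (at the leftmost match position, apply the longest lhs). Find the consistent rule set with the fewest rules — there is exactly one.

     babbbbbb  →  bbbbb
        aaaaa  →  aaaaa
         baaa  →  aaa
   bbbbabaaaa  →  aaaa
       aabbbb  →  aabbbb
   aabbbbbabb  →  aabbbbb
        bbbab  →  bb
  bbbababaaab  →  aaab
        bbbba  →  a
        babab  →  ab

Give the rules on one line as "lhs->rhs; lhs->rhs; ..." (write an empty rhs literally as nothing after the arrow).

  | babbbbbb => bbbbb
  | aaaaa
  | baaa => aaa
  | bbbbabaaaa => bbbaaaa => bbaaaa => baaaa => aaaa

ba->a; bab->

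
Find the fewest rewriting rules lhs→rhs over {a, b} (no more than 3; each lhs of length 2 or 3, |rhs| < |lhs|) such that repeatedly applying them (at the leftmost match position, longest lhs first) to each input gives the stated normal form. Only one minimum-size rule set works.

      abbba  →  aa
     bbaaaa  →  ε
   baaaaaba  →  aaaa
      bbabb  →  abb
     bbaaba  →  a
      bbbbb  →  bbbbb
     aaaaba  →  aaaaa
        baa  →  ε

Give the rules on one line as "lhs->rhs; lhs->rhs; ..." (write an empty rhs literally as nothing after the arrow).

ba->a; baa->

  | abbba => abba => aba => aa
  | bbaaaa => baa => ε
  | baaaaaba => aaaba => aaaa
  | bbabb => babb => abb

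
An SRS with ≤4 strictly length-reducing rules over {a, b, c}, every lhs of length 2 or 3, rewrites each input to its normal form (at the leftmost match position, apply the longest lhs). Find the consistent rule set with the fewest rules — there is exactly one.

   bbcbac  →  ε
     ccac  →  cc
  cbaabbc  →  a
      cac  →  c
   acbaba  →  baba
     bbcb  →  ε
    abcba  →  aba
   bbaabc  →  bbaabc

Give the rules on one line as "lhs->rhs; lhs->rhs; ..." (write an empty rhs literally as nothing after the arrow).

ac->; bbc->c; cb->

  | bbcbac => cbac => ac => ε
  | ccac => cc
  | cbaabbc => aabbc => aac => a
  | cac => c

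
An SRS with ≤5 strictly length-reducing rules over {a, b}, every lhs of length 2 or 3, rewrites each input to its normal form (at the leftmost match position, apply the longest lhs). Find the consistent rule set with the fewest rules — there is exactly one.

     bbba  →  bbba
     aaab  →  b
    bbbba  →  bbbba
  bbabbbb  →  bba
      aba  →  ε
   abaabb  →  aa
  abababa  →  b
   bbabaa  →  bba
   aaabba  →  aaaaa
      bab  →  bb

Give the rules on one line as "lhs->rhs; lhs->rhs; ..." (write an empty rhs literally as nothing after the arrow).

ab->b; aba->; abb->aa; baa->ba

  | bbba
  | aaab => aab => ab => b
  | bbbba
  | bbabbbb => bbaabb => bbabb => bbaa => bba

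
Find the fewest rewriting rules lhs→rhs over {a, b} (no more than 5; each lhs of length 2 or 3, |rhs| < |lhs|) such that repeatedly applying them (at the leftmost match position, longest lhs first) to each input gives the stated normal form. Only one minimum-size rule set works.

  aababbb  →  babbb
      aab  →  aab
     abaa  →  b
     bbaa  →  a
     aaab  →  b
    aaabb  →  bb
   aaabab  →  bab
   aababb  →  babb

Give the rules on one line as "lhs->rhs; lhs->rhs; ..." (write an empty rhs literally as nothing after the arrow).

aaa->; aba->ba; baa->b; bba->

  | aababbb => ababbb => babbb
  | aab
  | abaa => baa => b
  | bbaa => a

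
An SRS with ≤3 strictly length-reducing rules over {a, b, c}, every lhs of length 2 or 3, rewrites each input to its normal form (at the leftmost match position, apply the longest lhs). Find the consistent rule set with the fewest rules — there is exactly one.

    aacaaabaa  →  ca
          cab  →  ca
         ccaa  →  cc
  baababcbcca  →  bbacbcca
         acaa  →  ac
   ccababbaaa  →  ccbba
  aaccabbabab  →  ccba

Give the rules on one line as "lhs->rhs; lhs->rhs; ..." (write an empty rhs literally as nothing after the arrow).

aa->; ab->a

  | aacaaabaa => caaabaa => cabaa => caaa => ca
  | cab => ca
  | ccaa => cc
  | baababcbcca => bbabcbcca => bbacbcca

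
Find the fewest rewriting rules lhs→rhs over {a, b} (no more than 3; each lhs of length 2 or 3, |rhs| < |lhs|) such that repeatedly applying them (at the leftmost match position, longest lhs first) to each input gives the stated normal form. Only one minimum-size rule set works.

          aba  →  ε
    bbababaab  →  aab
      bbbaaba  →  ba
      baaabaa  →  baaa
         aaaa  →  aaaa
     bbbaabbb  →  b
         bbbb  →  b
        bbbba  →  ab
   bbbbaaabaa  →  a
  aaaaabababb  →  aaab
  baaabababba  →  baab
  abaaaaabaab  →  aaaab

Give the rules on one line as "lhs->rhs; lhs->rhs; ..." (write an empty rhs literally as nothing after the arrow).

  | aba => ε
  | bbababaab => abbabaab => aabbaab => aaabab => aab
  | bbbaaba => bbaaba => ababa => ba
  | baaabaa => baaa

aba->; bb->b; bba->ab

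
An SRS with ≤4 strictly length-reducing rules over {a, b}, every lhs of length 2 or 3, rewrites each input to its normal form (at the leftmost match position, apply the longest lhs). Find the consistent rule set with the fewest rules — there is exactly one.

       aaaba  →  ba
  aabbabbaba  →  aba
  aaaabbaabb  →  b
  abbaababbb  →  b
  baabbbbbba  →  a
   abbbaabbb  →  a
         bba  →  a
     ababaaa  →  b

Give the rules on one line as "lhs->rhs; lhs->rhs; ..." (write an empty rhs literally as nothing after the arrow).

aa->b; aab->aa; bab->b; bb->

  | aaaba => baba => ba
  | aabbabbaba => aababbaba => aaabbaba => babbaba => bbaba => aba
  | aaaabbaabb => baabbaabb => baabaabb => baaaabb => bbaabb => aabb => aab => aa => b
  | abbaababbb => aaababbb => bababbb => babbb => bbb => b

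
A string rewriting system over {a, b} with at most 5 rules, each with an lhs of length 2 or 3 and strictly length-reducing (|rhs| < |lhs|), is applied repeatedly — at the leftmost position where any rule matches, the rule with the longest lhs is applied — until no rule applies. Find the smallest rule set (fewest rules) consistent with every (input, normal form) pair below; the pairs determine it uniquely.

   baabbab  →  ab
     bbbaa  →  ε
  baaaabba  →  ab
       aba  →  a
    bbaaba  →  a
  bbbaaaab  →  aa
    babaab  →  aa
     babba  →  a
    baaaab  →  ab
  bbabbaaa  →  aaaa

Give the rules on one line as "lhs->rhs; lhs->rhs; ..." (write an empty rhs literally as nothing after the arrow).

aab->a; ba->; baa->ab; bab->a

  | baabbab => abbbab => abba => ab
  | bbbaa => bbab => ba => ε
  | baaaabba => abaabba => aabbba => abba => ab
  | aba => a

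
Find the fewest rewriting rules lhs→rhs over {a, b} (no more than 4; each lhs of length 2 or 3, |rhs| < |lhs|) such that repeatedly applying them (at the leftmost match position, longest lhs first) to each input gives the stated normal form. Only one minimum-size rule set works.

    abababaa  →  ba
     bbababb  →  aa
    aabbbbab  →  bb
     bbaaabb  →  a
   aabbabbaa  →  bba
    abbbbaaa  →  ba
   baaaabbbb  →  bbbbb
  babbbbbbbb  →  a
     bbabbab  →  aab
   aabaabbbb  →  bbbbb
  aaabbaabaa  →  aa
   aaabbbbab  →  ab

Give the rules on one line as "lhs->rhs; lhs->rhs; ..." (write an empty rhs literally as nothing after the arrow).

  | abababaa => aababaa => aaabaa => bbaa => ba
  | bbababb => bababb => ababb => aabb => aa
  | aabbbbab => aabbab => aaab => bb
  | bbaaabb => baabb => abb => a

aaa->b; abb->a; baa->a; bab->ab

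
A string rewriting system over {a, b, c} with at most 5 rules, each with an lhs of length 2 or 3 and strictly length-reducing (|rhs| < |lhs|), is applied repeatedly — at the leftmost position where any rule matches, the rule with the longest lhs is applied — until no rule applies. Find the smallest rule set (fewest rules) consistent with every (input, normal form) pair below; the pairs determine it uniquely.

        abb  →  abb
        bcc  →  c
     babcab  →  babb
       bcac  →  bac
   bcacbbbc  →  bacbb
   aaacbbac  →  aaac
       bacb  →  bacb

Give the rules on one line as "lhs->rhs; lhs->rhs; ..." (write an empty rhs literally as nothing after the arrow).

  | abb
  | bcc => c
  | babcab => babab => babb
  | bcac => bac

aba->ab; bba->b; bc->; bca->ba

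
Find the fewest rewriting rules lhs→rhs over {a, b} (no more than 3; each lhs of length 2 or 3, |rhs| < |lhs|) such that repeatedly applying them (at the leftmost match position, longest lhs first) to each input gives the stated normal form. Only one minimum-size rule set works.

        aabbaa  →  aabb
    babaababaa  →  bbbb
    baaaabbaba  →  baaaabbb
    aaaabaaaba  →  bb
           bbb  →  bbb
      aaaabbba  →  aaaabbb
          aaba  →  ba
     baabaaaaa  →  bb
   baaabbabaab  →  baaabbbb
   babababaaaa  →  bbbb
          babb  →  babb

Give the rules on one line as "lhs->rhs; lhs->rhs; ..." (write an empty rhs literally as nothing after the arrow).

  | aabbaa => aabba => aabb
  | babaababaa => bbaababaa => bbababaa => bbbabaa => bbbbaa => bbbba => bbbb
  | baaaabbaba => baaaabbba => baaaabbb
  | aaaabaaaba => aaabaaaba => aabaaaba => abaaaba => baaaba => baaba => baba => bba => bb

aba->ba; bba->bb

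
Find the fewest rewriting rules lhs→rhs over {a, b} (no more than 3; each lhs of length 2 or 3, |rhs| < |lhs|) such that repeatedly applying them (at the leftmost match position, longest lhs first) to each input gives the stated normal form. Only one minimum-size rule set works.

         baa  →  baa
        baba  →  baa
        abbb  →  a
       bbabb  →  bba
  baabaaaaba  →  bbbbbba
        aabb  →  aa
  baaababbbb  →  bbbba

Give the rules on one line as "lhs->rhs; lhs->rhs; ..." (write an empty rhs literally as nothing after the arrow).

aaa->bb; ab->a

  | baa
  | baba => baa
  | abbb => abb => ab => a
  | bbabb => bbab => bba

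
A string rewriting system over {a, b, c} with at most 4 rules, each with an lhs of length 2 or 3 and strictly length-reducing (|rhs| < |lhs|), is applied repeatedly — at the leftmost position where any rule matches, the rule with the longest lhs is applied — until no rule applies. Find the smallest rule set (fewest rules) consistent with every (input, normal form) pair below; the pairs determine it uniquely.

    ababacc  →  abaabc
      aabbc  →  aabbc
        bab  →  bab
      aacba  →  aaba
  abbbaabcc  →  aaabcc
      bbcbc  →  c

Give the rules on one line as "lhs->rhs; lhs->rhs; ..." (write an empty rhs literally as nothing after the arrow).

bac->ab; bbb->; cb->b

  | ababacc => abaabc
  | aabbc
  | bab
  | aacba => aaba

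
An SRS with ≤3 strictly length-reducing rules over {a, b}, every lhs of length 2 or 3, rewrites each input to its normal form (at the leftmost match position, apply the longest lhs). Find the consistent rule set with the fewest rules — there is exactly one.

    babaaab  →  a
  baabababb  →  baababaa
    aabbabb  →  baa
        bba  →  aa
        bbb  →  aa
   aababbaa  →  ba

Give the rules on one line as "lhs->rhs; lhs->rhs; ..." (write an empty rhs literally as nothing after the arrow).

  | babaaab => babbb => baaa => bb => a
  | baabababb => baababaa
  | aabbabb => aaaabb => babb => baa
  | bba => aa

aaa->b; bb->a; bbb->aa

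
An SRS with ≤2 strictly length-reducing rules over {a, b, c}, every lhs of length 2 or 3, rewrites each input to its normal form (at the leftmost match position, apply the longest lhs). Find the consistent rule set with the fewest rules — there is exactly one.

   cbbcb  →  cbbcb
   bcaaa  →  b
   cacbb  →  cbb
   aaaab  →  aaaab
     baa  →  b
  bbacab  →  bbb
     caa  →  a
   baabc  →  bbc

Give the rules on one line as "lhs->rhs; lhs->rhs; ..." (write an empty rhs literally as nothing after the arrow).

  | cbbcb
  | bcaaa => baa => ba => b
  | cacbb => cbb
  | aaaab

ba->b; ca->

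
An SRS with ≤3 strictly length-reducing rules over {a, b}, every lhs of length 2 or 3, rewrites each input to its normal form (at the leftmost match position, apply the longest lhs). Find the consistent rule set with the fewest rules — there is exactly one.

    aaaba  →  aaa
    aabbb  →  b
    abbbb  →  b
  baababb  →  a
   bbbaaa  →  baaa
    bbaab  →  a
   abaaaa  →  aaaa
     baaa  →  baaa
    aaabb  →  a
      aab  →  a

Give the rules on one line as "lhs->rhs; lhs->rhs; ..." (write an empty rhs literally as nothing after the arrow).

  | aaaba => aaa
  | aabbb => abb => b
  | abbbb => bbb => b
  | baababb => baabb => bab => a

ab->; bab->a; bb->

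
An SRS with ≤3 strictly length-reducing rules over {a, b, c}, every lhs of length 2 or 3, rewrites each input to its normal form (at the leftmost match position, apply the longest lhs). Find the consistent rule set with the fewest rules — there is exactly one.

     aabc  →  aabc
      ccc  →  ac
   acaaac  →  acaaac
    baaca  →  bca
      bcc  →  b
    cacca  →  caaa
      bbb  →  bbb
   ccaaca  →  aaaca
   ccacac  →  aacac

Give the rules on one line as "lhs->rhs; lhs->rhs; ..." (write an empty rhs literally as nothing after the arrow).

  | aabc
  | ccc => ac
  | acaaac
  | baaca => baca => bca

ba->b; cc->a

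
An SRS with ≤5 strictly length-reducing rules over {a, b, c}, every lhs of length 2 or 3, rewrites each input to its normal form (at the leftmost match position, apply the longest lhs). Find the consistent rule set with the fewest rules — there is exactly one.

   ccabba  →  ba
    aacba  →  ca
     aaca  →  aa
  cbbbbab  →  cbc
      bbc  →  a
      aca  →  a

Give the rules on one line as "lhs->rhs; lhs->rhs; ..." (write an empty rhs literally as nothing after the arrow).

ab->c; ac->; bb->c; cc->a

  | ccabba => aabba => acba => ba
  | aacba => aba => ca
  | aaca => aa
  | cbbbbab => ccbbab => abbab => cbab => cbc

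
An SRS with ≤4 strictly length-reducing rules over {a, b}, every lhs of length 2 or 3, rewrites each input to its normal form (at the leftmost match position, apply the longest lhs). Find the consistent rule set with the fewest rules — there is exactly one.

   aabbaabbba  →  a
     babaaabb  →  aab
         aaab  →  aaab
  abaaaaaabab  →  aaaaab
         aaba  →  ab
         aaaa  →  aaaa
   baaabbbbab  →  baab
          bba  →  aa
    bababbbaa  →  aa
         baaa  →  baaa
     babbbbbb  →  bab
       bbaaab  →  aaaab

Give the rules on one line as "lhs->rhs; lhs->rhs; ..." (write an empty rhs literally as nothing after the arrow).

aba->bb; abb->ab; bb->a

  | aabbaabbba => aabaabbba => abbabbba => ababbba => bbbbba => abbba => abba => aba => bb => a
  | babaaabb => bbbaabb => abaabb => bbabb => aabb => aab
  | aaab
  | abaaaaaabab => bbaaaaabab => aaaaaabab => aaaaabbb => aaaaabb => aaaaab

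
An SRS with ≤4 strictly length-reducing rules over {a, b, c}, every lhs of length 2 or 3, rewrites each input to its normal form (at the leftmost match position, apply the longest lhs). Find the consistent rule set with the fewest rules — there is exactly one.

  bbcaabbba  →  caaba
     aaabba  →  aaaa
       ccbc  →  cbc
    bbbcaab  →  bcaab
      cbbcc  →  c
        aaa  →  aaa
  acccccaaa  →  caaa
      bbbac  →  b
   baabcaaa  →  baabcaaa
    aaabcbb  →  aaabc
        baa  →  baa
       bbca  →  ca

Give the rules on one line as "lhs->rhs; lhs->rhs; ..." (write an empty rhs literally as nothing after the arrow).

  | bbcaabbba => caabbba => caaba
  | aaabba => aaaa
  | ccbc => cbc
  | bbbcaab => bcaab

ac->; bb->; cc->c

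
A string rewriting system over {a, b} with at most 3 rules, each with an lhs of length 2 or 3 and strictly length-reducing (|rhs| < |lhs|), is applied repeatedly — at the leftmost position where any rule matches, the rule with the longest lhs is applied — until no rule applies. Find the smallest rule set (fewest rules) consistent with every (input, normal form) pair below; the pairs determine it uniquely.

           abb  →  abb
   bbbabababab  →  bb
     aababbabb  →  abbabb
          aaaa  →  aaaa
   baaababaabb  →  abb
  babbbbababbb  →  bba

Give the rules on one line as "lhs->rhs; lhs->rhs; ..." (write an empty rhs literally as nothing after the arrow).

  | abb
  | bbbabababab => abababab => babab => bb
  | aababbabb => abbabb
  | aaaa

aba->; baa->a; bbb->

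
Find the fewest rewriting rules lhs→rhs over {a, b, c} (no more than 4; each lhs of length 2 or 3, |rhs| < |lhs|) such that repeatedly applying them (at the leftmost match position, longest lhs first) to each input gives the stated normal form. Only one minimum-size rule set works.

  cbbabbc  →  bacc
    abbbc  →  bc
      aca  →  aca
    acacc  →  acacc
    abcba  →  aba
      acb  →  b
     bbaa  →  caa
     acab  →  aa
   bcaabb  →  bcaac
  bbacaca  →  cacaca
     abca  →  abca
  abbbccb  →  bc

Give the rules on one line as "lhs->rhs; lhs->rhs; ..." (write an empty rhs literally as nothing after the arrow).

acb->b; bb->c; cab->a; cb->

  | cbbabbc => babbc => bacc
  | abbbc => acbc => bc
  | aca
  | acacc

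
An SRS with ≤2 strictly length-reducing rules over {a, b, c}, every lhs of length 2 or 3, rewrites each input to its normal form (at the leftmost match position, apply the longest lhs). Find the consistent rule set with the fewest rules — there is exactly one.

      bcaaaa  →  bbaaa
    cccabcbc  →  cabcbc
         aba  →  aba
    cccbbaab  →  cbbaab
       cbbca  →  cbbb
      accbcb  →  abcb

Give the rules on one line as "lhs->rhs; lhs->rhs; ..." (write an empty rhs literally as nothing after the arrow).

  | bcaaaa => bbaaa
  | cccabcbc => cabcbc
  | aba
  | cccbbaab => cbbaab

bca->bb; cc->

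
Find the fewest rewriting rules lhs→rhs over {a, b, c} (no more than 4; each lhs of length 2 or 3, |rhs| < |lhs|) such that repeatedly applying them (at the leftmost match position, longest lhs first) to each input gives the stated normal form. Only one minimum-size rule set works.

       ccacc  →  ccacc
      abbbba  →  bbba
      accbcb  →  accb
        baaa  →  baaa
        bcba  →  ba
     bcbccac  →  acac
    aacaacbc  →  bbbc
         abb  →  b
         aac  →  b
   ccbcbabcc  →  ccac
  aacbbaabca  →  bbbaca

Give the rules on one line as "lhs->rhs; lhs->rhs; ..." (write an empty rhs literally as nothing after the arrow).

  | ccacc
  | abbbba => bbba
  | accbcb => accb
  | baaa

aac->b; ab->; bcb->b; bcc->ac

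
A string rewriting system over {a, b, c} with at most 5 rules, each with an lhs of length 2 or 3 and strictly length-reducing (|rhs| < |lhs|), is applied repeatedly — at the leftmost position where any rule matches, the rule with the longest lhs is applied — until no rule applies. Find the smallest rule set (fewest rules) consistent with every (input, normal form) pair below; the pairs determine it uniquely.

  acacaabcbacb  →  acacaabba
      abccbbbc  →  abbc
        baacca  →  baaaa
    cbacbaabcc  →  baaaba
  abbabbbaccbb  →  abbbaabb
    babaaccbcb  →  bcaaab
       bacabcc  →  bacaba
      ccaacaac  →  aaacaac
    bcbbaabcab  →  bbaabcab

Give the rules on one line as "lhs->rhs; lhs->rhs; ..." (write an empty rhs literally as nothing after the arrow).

acb->ba; bab->bc; cb->; cc->a

  | acacaabcbacb => acacaabacb => acacaabba
  | abccbbbc => ababbbc => abcbbc => abbc
  | baacca => baaaa
  | cbacbaabcc => acbaabcc => baaabcc => baaaba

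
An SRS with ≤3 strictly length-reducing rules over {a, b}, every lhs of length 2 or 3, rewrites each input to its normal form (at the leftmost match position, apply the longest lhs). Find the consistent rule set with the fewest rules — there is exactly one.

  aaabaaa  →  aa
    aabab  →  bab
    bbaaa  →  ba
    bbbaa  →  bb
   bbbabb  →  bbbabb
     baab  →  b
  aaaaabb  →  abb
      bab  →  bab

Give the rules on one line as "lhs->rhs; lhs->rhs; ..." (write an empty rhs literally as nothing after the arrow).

aab->b; baa->

  | aaabaaa => abaaa => aa
  | aabab => bab
  | bbaaa => ba
  | bbbaa => bb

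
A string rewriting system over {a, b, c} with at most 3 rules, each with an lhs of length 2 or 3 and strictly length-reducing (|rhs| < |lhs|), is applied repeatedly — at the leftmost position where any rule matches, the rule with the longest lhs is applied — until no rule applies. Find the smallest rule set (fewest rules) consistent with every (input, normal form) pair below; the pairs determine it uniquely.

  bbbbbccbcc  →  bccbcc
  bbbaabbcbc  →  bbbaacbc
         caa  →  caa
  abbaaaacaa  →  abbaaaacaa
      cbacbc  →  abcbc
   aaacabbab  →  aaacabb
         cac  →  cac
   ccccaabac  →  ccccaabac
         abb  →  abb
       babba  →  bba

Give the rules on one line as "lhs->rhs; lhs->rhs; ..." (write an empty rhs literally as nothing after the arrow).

bab->b; bbc->c; cba->ab

  | bbbbbccbcc => bbbccbcc => bccbcc
  | bbbaabbcbc => bbbaacbc
  | caa
  | abbaaaacaa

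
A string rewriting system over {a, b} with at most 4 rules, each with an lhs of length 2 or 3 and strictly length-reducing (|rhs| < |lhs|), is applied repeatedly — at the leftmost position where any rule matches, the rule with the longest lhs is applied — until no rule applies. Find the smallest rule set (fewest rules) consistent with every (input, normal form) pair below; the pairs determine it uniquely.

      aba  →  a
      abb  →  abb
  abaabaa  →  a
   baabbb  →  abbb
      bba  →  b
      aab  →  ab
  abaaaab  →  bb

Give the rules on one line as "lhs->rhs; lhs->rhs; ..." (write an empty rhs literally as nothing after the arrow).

  | aba => a
  | abb
  | abaabaa => aabaa => abaa => aa => a
  | baabbb => abbb

aa->a; aaa->bb; ba->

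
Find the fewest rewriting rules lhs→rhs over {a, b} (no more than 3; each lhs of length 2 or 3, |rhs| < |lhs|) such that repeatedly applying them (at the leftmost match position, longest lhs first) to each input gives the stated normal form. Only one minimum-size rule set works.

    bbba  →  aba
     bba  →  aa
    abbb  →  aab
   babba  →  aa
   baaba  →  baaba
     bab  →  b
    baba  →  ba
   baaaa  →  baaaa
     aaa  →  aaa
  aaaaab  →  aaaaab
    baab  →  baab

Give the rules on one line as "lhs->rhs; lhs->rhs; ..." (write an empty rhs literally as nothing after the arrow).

bab->b; bb->a

  | bbba => aba
  | bba => aa
  | abbb => aab
  | babba => bba => aa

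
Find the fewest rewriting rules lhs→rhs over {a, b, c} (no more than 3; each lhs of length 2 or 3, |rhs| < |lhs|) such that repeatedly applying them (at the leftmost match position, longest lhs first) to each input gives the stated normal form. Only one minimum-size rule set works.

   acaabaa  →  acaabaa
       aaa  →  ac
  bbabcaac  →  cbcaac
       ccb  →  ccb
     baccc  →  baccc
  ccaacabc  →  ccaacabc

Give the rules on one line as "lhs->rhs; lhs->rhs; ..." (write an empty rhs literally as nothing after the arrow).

  | acaabaa
  | aaa => ac
  | bbabcaac => cbcaac
  | ccb

aaa->ac; bba->c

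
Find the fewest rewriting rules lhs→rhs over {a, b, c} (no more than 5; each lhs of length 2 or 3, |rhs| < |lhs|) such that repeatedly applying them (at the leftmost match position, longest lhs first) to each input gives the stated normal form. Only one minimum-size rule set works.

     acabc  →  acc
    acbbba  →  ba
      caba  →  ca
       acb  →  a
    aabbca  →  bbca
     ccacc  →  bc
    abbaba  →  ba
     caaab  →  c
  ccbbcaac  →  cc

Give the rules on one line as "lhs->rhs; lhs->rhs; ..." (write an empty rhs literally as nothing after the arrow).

  | acabc => acc
  | acbbba => abba => ba
  | caba => ca
  | acb => a

aa->; ab->; cac->bb; cb->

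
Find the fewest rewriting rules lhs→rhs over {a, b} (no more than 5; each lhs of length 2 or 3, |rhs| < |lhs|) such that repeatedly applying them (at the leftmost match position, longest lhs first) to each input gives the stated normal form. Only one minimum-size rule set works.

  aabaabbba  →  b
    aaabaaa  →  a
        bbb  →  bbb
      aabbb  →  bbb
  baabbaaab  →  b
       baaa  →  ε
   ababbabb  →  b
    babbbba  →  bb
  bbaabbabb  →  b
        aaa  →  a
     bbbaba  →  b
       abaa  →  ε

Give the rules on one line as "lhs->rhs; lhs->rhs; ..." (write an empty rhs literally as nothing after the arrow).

  | aabaabbba => baabbba => abbba => bba => b
  | aaabaaa => abaaa => aaa => a
  | bbb
  | aabbb => bbb

aa->; ab->; ba->; bab->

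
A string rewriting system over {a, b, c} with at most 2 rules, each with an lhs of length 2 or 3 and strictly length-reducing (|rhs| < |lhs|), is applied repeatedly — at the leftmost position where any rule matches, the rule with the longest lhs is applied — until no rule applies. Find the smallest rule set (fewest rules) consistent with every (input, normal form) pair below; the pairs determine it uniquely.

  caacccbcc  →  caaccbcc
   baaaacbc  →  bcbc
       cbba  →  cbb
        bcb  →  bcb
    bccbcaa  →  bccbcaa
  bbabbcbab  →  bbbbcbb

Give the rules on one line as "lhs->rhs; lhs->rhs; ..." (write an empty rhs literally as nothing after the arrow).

  | caacccbcc => caaccbcc
  | baaaacbc => baaacbc => baacbc => bacbc => bcbc
  | cbba => cbb
  | bcb

ba->b; ccc->cc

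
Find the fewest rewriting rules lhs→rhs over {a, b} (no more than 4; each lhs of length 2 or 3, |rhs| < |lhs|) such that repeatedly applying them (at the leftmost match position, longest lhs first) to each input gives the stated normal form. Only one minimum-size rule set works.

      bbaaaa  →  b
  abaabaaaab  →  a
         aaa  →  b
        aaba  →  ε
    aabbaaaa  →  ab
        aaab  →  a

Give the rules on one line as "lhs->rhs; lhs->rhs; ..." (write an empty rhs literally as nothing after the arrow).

aa->b; ba->b; bb->a; bba->

  | bbaaaa => aaa => ba => b
  | abaabaaaab => ababaaaab => abbaaaab => aaaab => baab => bab => bb => a
  | aaa => ba => b
  | aaba => bba => ε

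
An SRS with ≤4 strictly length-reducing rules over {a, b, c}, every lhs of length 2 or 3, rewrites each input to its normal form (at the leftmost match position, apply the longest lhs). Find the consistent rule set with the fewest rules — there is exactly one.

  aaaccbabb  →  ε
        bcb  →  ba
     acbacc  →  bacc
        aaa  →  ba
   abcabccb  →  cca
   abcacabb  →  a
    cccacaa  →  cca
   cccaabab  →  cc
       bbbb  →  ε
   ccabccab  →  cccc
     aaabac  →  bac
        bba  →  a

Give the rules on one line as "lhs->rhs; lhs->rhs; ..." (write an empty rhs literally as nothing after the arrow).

  | aaaccbabb => baccbabb => bacaabb => bacbbb => baabb => bbbb => bb => ε
  | bcb => ba
  | acbacc => aaacc => bacc
  | aaa => ba

aa->b; ab->; bb->; cb->a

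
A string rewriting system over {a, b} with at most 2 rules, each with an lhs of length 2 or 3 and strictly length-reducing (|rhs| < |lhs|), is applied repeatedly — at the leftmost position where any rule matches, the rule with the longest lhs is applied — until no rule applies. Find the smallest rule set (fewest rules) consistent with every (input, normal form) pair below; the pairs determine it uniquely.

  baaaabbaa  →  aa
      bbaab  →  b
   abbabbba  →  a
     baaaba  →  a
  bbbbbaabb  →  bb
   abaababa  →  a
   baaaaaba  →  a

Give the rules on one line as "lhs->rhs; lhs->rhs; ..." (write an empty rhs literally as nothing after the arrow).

ab->b; ba->a

  | baaaabbaa => aaaabbaa => aaabbaa => aabbaa => abbaa => bbaa => baa => aa
  | bbaab => baab => aab => ab => b
  | abbabbba => bbabbba => babbba => abbba => bbba => bba => ba => a
  | baaaba => aaaba => aaba => aba => ba => a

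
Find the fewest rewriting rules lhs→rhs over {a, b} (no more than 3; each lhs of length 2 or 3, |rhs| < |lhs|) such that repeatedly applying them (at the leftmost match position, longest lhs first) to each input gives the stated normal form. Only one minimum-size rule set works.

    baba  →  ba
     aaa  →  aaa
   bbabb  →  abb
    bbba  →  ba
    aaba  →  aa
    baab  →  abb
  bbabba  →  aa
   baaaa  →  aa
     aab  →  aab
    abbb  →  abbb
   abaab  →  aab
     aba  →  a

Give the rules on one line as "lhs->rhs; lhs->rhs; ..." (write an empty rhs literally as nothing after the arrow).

aba->a; baa->ab; bba->a

  | baba => ba
  | aaa
  | bbabb => abb
  | bbba => ba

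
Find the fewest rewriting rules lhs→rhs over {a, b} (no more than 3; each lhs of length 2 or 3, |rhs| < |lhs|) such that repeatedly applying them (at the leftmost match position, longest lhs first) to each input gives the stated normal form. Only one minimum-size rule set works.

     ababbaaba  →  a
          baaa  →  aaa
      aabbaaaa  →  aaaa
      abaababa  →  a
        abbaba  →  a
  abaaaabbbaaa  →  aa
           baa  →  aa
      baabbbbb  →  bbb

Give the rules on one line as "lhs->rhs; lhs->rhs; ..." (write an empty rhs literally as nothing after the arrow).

aba->; abb->ba; ba->a

  | ababbaaba => bbaaba => baaba => aaba => a
  | baaa => aaa
  | aabbaaaa => abaaaaa => aaaa
  | abaababa => ababa => ba => a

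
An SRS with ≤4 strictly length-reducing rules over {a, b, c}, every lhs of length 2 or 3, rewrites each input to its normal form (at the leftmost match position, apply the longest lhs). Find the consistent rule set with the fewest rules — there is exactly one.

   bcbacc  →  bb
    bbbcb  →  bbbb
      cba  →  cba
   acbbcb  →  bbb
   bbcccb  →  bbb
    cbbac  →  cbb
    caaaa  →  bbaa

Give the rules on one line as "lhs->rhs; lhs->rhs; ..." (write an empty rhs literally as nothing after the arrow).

ac->; bc->b; caa->bb

  | bcbacc => bbacc => bbc => bb
  | bbbcb => bbbb
  | cba
  | acbbcb => bbcb => bbb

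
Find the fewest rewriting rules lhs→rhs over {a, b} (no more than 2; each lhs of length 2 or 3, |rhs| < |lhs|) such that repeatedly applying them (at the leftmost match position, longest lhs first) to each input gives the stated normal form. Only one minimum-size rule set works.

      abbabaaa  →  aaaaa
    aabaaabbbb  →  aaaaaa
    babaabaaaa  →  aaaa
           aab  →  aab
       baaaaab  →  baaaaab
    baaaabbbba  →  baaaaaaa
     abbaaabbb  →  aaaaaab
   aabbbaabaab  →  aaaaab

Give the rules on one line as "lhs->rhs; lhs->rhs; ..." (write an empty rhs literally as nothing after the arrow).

  | abbabaaa => aaabaaa => aabbaa => aaaaa
  | aabaaabbbb => abbaabbbb => aaaabbbb => aaaaabb => aaaaaa
  | babaabaaaa => bbbabaaaa => ababaaaa => bbbaaaa => abaaaa => bbaaa => aaaa
  | aab

aba->bb; bb->a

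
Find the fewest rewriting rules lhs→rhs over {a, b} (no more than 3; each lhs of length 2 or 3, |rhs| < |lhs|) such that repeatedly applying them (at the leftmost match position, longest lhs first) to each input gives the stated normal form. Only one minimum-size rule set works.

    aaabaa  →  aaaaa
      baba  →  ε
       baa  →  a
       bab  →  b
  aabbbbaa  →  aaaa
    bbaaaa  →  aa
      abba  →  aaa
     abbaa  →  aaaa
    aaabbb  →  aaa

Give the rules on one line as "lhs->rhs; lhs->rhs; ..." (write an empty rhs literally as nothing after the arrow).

aab->aa; abb->aa; ba->

  | aaabaa => aaaaa
  | baba => ba => ε
  | baa => a
  | bab => b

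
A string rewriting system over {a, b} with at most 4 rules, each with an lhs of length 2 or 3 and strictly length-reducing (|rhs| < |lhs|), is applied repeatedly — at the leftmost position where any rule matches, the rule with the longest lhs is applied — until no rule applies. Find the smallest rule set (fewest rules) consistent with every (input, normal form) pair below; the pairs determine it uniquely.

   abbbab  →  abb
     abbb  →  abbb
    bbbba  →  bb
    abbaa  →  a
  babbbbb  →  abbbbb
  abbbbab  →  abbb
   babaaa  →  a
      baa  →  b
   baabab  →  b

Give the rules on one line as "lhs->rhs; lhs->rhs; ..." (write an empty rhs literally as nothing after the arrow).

aa->a; ba->a; baa->b; bba->

  | abbbab => abb
  | abbb
  | bbbba => bb
  | abbaa => aa => a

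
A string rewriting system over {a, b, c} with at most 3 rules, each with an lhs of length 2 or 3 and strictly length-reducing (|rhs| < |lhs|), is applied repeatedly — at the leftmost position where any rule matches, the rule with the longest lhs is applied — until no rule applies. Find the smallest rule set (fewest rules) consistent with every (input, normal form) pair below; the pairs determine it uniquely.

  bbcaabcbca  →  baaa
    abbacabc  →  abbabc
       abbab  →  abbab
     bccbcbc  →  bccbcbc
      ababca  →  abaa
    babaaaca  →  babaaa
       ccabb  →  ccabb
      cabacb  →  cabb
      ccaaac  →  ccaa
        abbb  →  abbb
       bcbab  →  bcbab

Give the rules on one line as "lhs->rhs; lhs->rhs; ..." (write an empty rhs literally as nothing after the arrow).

  | bbcaabcbca => baabcbca => baabca => baaa
  | abbacabc => abbabc
  | abbab
  | bccbcbc

ac->; bca->a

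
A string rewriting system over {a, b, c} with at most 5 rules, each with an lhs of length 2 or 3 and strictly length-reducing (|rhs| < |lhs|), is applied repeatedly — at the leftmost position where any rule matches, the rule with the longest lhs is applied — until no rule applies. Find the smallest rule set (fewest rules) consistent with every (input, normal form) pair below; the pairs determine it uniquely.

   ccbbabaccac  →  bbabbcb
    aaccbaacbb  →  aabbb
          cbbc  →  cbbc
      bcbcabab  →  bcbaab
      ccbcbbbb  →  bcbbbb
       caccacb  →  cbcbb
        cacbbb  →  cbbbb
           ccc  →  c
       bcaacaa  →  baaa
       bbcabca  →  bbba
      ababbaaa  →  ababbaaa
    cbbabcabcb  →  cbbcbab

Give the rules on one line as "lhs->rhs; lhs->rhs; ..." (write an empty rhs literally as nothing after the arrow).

abc->ca; ac->b; cab->a; cc->

  | ccbbabaccac => bbabaccac => bbabbcac => bbabbcb
  | aaccbaacbb => abcbaacbb => cabaacbb => aaacbb => aabbb
  | cbbc
  | bcbcabab => bcbaab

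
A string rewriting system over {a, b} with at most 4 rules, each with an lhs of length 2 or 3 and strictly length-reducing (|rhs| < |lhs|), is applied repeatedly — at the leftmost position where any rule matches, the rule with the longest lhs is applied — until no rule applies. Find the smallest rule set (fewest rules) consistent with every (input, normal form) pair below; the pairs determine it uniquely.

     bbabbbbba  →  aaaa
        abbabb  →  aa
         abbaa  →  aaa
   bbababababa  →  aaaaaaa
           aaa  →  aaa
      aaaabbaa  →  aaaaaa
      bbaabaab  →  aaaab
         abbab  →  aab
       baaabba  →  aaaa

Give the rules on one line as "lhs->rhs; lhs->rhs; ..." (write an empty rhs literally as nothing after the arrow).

abb->ba; ba->a; bab->aa

  | bbabbbbba => baabbbba => aabbbba => ababba => aaaba => aaaa
  | abbabb => baabb => aabb => aba => aa
  | abbaa => baaa => aaa
  | bbababababa => baaabababa => aaabababa => aaaaaaba => aaaaaaa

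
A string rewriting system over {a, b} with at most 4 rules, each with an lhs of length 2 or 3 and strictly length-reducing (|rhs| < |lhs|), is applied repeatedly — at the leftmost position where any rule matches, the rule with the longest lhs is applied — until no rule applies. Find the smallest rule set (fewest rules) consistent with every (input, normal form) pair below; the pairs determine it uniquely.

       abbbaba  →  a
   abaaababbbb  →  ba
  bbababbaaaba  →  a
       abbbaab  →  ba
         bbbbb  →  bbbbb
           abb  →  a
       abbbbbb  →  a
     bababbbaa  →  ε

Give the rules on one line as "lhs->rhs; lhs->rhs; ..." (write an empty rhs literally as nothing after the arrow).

aa->a; aaa->ba; ab->a; bba->

  | abbbaba => abbaba => ababa => aaba => aba => aa => a
  | abaaababbbb => aaaababbbb => baababbbb => bababbbb => baabbbb => babbbb => babbb => babb => bab => ba
  | bbababbaaaba => babbaaaba => babaaaba => baaaaba => bbaaba => aba => aa => a
  | abbbaab => abbaab => abaab => aaab => bab => ba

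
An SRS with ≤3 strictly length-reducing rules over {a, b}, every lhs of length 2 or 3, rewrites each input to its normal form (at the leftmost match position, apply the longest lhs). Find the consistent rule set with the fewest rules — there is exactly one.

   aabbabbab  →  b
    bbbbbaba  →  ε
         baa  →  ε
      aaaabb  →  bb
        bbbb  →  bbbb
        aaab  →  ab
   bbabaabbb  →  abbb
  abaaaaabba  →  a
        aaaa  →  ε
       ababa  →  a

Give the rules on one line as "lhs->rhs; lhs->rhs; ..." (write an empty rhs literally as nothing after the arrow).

aa->; ba->a

  | aabbabbab => bbabbab => babbab => abbab => abab => aab => b
  | bbbbbaba => bbbbaba => bbbaba => bbaba => baba => aba => aa => ε
  | baa => aa => ε
  | aaaabb => aabb => bb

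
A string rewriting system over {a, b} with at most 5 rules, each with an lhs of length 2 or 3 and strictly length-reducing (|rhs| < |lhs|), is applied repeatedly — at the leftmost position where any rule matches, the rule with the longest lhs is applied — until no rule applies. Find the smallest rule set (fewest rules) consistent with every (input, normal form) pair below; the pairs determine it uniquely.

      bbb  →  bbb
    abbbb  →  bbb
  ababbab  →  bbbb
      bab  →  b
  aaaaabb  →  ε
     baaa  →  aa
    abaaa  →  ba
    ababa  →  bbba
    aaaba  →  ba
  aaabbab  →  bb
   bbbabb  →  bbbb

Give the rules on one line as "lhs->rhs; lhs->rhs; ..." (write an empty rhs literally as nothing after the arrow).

aaa->; ab->; aba->bb; baa->a

  | bbb
  | abbbb => bbb
  | ababbab => bbbbab => bbbb
  | bab => b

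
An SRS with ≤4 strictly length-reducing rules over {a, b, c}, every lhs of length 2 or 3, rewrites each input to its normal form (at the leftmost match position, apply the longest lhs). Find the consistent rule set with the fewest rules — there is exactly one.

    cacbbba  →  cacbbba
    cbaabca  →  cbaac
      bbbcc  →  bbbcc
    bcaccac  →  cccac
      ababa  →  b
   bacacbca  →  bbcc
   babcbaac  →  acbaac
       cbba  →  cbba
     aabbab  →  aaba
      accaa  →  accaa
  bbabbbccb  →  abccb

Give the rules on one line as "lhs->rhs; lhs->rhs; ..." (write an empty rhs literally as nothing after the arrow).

aaa->b; aca->b; bab->a; bca->c

  | cacbbba
  | cbaabca => cbaac
  | bbbcc
  | bcaccac => cccac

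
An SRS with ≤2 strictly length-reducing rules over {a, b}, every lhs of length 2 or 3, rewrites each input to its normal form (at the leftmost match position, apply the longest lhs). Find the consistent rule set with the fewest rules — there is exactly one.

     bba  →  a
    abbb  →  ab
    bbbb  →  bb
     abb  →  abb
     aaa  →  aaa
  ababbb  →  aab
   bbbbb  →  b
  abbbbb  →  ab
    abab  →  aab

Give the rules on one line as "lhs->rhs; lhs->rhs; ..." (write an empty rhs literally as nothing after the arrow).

  | bba => ba => a
  | abbb => ab
  | bbbb => bb
  | abb

ba->a; bbb->b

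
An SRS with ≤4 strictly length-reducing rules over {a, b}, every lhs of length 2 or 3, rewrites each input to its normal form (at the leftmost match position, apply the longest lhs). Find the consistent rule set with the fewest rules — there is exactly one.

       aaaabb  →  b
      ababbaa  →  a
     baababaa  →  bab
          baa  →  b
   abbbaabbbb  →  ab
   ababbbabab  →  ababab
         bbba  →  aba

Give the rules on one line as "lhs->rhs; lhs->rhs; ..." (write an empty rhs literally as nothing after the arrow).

  | aaaabb => bbabb => aabb => b
  | ababbaa => abaaaa => abbba => aaba => a
  | baababaa => babaa => bab
  | baa => b

aa->; aaa->bb; aab->; bb->a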